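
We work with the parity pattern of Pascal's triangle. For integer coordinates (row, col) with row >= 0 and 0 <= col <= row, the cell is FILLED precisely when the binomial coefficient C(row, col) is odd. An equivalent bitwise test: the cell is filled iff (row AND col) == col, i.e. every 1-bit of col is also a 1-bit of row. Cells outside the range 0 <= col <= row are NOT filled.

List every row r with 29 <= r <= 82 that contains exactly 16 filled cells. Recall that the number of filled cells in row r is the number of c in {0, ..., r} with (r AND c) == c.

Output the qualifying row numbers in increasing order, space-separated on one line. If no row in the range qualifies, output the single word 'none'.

Row r has 2^popcount(r) filled cells, so we need popcount(r) = log2(16) = 4.
Scan r = 29..82 and keep those with exactly 4 one-bits:
r=29=11101 popcount=4 -> KEEP
r=30=11110 popcount=4 -> KEEP
r=31=11111 popcount=5 -> skip
r=32=100000 popcount=1 -> skip
r=33=100001 popcount=2 -> skip
r=34=100010 popcount=2 -> skip
r=35=100011 popcount=3 -> skip
r=36=100100 popcount=2 -> skip
r=37=100101 popcount=3 -> skip
r=38=100110 popcount=3 -> skip
r=39=100111 popcount=4 -> KEEP
r=40=101000 popcount=2 -> skip
r=41=101001 popcount=3 -> skip
r=42=101010 popcount=3 -> skip
r=43=101011 popcount=4 -> KEEP
r=44=101100 popcount=3 -> skip
r=45=101101 popcount=4 -> KEEP
r=46=101110 popcount=4 -> KEEP
r=47=101111 popcount=5 -> skip
r=48=110000 popcount=2 -> skip
r=49=110001 popcount=3 -> skip
r=50=110010 popcount=3 -> skip
r=51=110011 popcount=4 -> KEEP
r=52=110100 popcount=3 -> skip
r=53=110101 popcount=4 -> KEEP
r=54=110110 popcount=4 -> KEEP
r=55=110111 popcount=5 -> skip
r=56=111000 popcount=3 -> skip
r=57=111001 popcount=4 -> KEEP
r=58=111010 popcount=4 -> KEEP
r=59=111011 popcount=5 -> skip
r=60=111100 popcount=4 -> KEEP
r=61=111101 popcount=5 -> skip
r=62=111110 popcount=5 -> skip
r=63=111111 popcount=6 -> skip
r=64=1000000 popcount=1 -> skip
r=65=1000001 popcount=2 -> skip
r=66=1000010 popcount=2 -> skip
r=67=1000011 popcount=3 -> skip
r=68=1000100 popcount=2 -> skip
r=69=1000101 popcount=3 -> skip
r=70=1000110 popcount=3 -> skip
r=71=1000111 popcount=4 -> KEEP
r=72=1001000 popcount=2 -> skip
r=73=1001001 popcount=3 -> skip
r=74=1001010 popcount=3 -> skip
r=75=1001011 popcount=4 -> KEEP
r=76=1001100 popcount=3 -> skip
r=77=1001101 popcount=4 -> KEEP
r=78=1001110 popcount=4 -> KEEP
r=79=1001111 popcount=5 -> skip
r=80=1010000 popcount=2 -> skip
r=81=1010001 popcount=3 -> skip
r=82=1010010 popcount=3 -> skip
Kept rows: 29 30 39 43 45 46 51 53 54 57 58 60 71 75 77 78

Answer: 29 30 39 43 45 46 51 53 54 57 58 60 71 75 77 78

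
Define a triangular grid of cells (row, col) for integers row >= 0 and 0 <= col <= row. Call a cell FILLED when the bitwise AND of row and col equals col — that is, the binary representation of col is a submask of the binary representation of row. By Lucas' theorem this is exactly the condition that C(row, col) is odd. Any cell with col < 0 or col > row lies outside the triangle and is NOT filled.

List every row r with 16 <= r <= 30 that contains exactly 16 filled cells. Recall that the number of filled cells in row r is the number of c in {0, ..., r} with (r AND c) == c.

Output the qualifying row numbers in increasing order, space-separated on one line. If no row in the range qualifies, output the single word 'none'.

Answer: 23 27 29 30

Derivation:
Row r has 2^popcount(r) filled cells, so we need popcount(r) = log2(16) = 4.
Scan r = 16..30 and keep those with exactly 4 one-bits:
r=16=10000 popcount=1 -> skip
r=17=10001 popcount=2 -> skip
r=18=10010 popcount=2 -> skip
r=19=10011 popcount=3 -> skip
r=20=10100 popcount=2 -> skip
r=21=10101 popcount=3 -> skip
r=22=10110 popcount=3 -> skip
r=23=10111 popcount=4 -> KEEP
r=24=11000 popcount=2 -> skip
r=25=11001 popcount=3 -> skip
r=26=11010 popcount=3 -> skip
r=27=11011 popcount=4 -> KEEP
r=28=11100 popcount=3 -> skip
r=29=11101 popcount=4 -> KEEP
r=30=11110 popcount=4 -> KEEP
Kept rows: 23 27 29 30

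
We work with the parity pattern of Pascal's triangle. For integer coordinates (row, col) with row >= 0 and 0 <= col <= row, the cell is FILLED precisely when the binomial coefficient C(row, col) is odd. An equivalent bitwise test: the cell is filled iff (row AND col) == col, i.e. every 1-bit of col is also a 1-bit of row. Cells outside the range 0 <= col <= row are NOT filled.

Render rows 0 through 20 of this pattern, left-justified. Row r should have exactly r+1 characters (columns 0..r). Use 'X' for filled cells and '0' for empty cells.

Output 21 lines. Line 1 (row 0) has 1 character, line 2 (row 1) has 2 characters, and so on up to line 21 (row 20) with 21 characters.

Answer: X
XX
X0X
XXXX
X000X
XX00XX
X0X0X0X
XXXXXXXX
X0000000X
XX000000XX
X0X00000X0X
XXXX0000XXXX
X000X000X000X
XX00XX00XX00XX
X0X0X0X0X0X0X0X
XXXXXXXXXXXXXXXX
X000000000000000X
XX00000000000000XX
X0X0000000000000X0X
XXXX000000000000XXXX
X000X00000000000X000X

Derivation:
r0=0: X
r1=1: XX
r2=10: X0X
r3=11: XXXX
r4=100: X000X
r5=101: XX00XX
r6=110: X0X0X0X
r7=111: XXXXXXXX
r8=1000: X0000000X
r9=1001: XX000000XX
r10=1010: X0X00000X0X
r11=1011: XXXX0000XXXX
r12=1100: X000X000X000X
r13=1101: XX00XX00XX00XX
r14=1110: X0X0X0X0X0X0X0X
r15=1111: XXXXXXXXXXXXXXXX
r16=10000: X000000000000000X
r17=10001: XX00000000000000XX
r18=10010: X0X0000000000000X0X
r19=10011: XXXX000000000000XXXX
r20=10100: X000X00000000000X000X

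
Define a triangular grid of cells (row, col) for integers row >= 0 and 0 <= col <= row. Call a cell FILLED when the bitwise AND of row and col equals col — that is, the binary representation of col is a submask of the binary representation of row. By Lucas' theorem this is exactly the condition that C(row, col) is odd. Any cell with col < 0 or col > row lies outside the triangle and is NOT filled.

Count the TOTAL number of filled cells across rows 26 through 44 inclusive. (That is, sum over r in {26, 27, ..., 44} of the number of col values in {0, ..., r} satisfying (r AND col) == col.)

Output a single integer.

Answer: 194

Derivation:
r26=11010 pc3: +8 =8
r27=11011 pc4: +16 =24
r28=11100 pc3: +8 =32
r29=11101 pc4: +16 =48
r30=11110 pc4: +16 =64
r31=11111 pc5: +32 =96
r32=100000 pc1: +2 =98
r33=100001 pc2: +4 =102
r34=100010 pc2: +4 =106
r35=100011 pc3: +8 =114
r36=100100 pc2: +4 =118
r37=100101 pc3: +8 =126
r38=100110 pc3: +8 =134
r39=100111 pc4: +16 =150
r40=101000 pc2: +4 =154
r41=101001 pc3: +8 =162
r42=101010 pc3: +8 =170
r43=101011 pc4: +16 =186
r44=101100 pc3: +8 =194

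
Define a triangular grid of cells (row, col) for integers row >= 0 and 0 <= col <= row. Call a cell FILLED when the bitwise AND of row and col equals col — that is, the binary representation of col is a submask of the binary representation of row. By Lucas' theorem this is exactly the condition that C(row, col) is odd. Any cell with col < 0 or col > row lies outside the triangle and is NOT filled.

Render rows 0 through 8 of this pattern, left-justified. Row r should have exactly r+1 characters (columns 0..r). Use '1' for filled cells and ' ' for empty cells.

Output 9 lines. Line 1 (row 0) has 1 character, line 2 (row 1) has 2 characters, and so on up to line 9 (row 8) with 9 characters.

r0=0: 1
r1=1: 11
r2=10: 1 1
r3=11: 1111
r4=100: 1   1
r5=101: 11  11
r6=110: 1 1 1 1
r7=111: 11111111
r8=1000: 1       1

Answer: 1
11
1 1
1111
1   1
11  11
1 1 1 1
11111111
1       1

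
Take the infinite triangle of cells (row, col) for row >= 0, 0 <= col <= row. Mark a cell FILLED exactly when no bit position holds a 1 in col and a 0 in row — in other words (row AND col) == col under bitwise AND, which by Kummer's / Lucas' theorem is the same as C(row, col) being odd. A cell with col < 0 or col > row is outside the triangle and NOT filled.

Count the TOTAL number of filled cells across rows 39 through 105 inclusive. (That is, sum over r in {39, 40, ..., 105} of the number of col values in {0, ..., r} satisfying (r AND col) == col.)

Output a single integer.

r39=100111 pc4: +16 =16
r40=101000 pc2: +4 =20
r41=101001 pc3: +8 =28
r42=101010 pc3: +8 =36
r43=101011 pc4: +16 =52
r44=101100 pc3: +8 =60
r45=101101 pc4: +16 =76
r46=101110 pc4: +16 =92
r47=101111 pc5: +32 =124
r48=110000 pc2: +4 =128
r49=110001 pc3: +8 =136
r50=110010 pc3: +8 =144
r51=110011 pc4: +16 =160
r52=110100 pc3: +8 =168
r53=110101 pc4: +16 =184
r54=110110 pc4: +16 =200
r55=110111 pc5: +32 =232
r56=111000 pc3: +8 =240
r57=111001 pc4: +16 =256
r58=111010 pc4: +16 =272
r59=111011 pc5: +32 =304
r60=111100 pc4: +16 =320
r61=111101 pc5: +32 =352
r62=111110 pc5: +32 =384
r63=111111 pc6: +64 =448
r64=1000000 pc1: +2 =450
r65=1000001 pc2: +4 =454
r66=1000010 pc2: +4 =458
r67=1000011 pc3: +8 =466
r68=1000100 pc2: +4 =470
r69=1000101 pc3: +8 =478
r70=1000110 pc3: +8 =486
r71=1000111 pc4: +16 =502
r72=1001000 pc2: +4 =506
r73=1001001 pc3: +8 =514
r74=1001010 pc3: +8 =522
r75=1001011 pc4: +16 =538
r76=1001100 pc3: +8 =546
r77=1001101 pc4: +16 =562
r78=1001110 pc4: +16 =578
r79=1001111 pc5: +32 =610
r80=1010000 pc2: +4 =614
r81=1010001 pc3: +8 =622
r82=1010010 pc3: +8 =630
r83=1010011 pc4: +16 =646
r84=1010100 pc3: +8 =654
r85=1010101 pc4: +16 =670
r86=1010110 pc4: +16 =686
r87=1010111 pc5: +32 =718
r88=1011000 pc3: +8 =726
r89=1011001 pc4: +16 =742
r90=1011010 pc4: +16 =758
r91=1011011 pc5: +32 =790
r92=1011100 pc4: +16 =806
r93=1011101 pc5: +32 =838
r94=1011110 pc5: +32 =870
r95=1011111 pc6: +64 =934
r96=1100000 pc2: +4 =938
r97=1100001 pc3: +8 =946
r98=1100010 pc3: +8 =954
r99=1100011 pc4: +16 =970
r100=1100100 pc3: +8 =978
r101=1100101 pc4: +16 =994
r102=1100110 pc4: +16 =1010
r103=1100111 pc5: +32 =1042
r104=1101000 pc3: +8 =1050
r105=1101001 pc4: +16 =1066

Answer: 1066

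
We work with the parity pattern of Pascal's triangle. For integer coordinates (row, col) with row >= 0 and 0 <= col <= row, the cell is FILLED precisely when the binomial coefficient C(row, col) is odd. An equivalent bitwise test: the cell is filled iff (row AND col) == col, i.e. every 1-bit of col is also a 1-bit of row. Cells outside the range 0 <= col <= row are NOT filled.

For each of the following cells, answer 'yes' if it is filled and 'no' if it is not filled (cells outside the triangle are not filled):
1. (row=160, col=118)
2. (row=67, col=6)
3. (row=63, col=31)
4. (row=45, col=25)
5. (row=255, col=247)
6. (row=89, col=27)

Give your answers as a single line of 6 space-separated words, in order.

Answer: no no yes no yes no

Derivation:
(160,118): row=0b10100000, col=0b1110110, row AND col = 0b100000 = 32; 32 != 118 -> empty
(67,6): row=0b1000011, col=0b110, row AND col = 0b10 = 2; 2 != 6 -> empty
(63,31): row=0b111111, col=0b11111, row AND col = 0b11111 = 31; 31 == 31 -> filled
(45,25): row=0b101101, col=0b11001, row AND col = 0b1001 = 9; 9 != 25 -> empty
(255,247): row=0b11111111, col=0b11110111, row AND col = 0b11110111 = 247; 247 == 247 -> filled
(89,27): row=0b1011001, col=0b11011, row AND col = 0b11001 = 25; 25 != 27 -> empty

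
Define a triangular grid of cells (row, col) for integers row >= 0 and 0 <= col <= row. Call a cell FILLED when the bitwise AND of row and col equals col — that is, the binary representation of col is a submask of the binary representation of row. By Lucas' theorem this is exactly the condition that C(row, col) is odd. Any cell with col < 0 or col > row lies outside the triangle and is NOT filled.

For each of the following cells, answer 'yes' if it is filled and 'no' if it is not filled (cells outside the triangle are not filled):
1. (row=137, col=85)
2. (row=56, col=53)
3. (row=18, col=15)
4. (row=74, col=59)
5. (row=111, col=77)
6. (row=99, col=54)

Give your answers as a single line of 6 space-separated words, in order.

(137,85): row=0b10001001, col=0b1010101, row AND col = 0b1 = 1; 1 != 85 -> empty
(56,53): row=0b111000, col=0b110101, row AND col = 0b110000 = 48; 48 != 53 -> empty
(18,15): row=0b10010, col=0b1111, row AND col = 0b10 = 2; 2 != 15 -> empty
(74,59): row=0b1001010, col=0b111011, row AND col = 0b1010 = 10; 10 != 59 -> empty
(111,77): row=0b1101111, col=0b1001101, row AND col = 0b1001101 = 77; 77 == 77 -> filled
(99,54): row=0b1100011, col=0b110110, row AND col = 0b100010 = 34; 34 != 54 -> empty

Answer: no no no no yes no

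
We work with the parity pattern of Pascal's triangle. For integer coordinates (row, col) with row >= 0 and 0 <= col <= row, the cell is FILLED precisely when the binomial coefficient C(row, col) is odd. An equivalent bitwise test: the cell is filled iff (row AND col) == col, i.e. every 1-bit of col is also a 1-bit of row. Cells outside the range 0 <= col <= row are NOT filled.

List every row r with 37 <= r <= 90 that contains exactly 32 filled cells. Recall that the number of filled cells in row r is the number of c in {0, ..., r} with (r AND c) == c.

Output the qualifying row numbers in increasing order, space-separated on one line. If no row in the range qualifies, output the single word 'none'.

Answer: 47 55 59 61 62 79 87

Derivation:
Row r has 2^popcount(r) filled cells, so we need popcount(r) = log2(32) = 5.
Scan r = 37..90 and keep those with exactly 5 one-bits:
r=37=100101 popcount=3 -> skip
r=38=100110 popcount=3 -> skip
r=39=100111 popcount=4 -> skip
r=40=101000 popcount=2 -> skip
r=41=101001 popcount=3 -> skip
r=42=101010 popcount=3 -> skip
r=43=101011 popcount=4 -> skip
r=44=101100 popcount=3 -> skip
r=45=101101 popcount=4 -> skip
r=46=101110 popcount=4 -> skip
r=47=101111 popcount=5 -> KEEP
r=48=110000 popcount=2 -> skip
r=49=110001 popcount=3 -> skip
r=50=110010 popcount=3 -> skip
r=51=110011 popcount=4 -> skip
r=52=110100 popcount=3 -> skip
r=53=110101 popcount=4 -> skip
r=54=110110 popcount=4 -> skip
r=55=110111 popcount=5 -> KEEP
r=56=111000 popcount=3 -> skip
r=57=111001 popcount=4 -> skip
r=58=111010 popcount=4 -> skip
r=59=111011 popcount=5 -> KEEP
r=60=111100 popcount=4 -> skip
r=61=111101 popcount=5 -> KEEP
r=62=111110 popcount=5 -> KEEP
r=63=111111 popcount=6 -> skip
r=64=1000000 popcount=1 -> skip
r=65=1000001 popcount=2 -> skip
r=66=1000010 popcount=2 -> skip
r=67=1000011 popcount=3 -> skip
r=68=1000100 popcount=2 -> skip
r=69=1000101 popcount=3 -> skip
r=70=1000110 popcount=3 -> skip
r=71=1000111 popcount=4 -> skip
r=72=1001000 popcount=2 -> skip
r=73=1001001 popcount=3 -> skip
r=74=1001010 popcount=3 -> skip
r=75=1001011 popcount=4 -> skip
r=76=1001100 popcount=3 -> skip
r=77=1001101 popcount=4 -> skip
r=78=1001110 popcount=4 -> skip
r=79=1001111 popcount=5 -> KEEP
r=80=1010000 popcount=2 -> skip
r=81=1010001 popcount=3 -> skip
r=82=1010010 popcount=3 -> skip
r=83=1010011 popcount=4 -> skip
r=84=1010100 popcount=3 -> skip
r=85=1010101 popcount=4 -> skip
r=86=1010110 popcount=4 -> skip
r=87=1010111 popcount=5 -> KEEP
r=88=1011000 popcount=3 -> skip
r=89=1011001 popcount=4 -> skip
r=90=1011010 popcount=4 -> skip
Kept rows: 47 55 59 61 62 79 87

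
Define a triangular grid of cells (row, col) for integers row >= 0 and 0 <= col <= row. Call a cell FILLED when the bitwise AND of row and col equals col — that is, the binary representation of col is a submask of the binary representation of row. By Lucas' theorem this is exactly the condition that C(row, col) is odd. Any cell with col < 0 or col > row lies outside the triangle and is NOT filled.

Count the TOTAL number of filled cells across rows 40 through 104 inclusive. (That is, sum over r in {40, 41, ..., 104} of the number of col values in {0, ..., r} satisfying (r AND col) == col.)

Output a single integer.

r40=101000 pc2: +4 =4
r41=101001 pc3: +8 =12
r42=101010 pc3: +8 =20
r43=101011 pc4: +16 =36
r44=101100 pc3: +8 =44
r45=101101 pc4: +16 =60
r46=101110 pc4: +16 =76
r47=101111 pc5: +32 =108
r48=110000 pc2: +4 =112
r49=110001 pc3: +8 =120
r50=110010 pc3: +8 =128
r51=110011 pc4: +16 =144
r52=110100 pc3: +8 =152
r53=110101 pc4: +16 =168
r54=110110 pc4: +16 =184
r55=110111 pc5: +32 =216
r56=111000 pc3: +8 =224
r57=111001 pc4: +16 =240
r58=111010 pc4: +16 =256
r59=111011 pc5: +32 =288
r60=111100 pc4: +16 =304
r61=111101 pc5: +32 =336
r62=111110 pc5: +32 =368
r63=111111 pc6: +64 =432
r64=1000000 pc1: +2 =434
r65=1000001 pc2: +4 =438
r66=1000010 pc2: +4 =442
r67=1000011 pc3: +8 =450
r68=1000100 pc2: +4 =454
r69=1000101 pc3: +8 =462
r70=1000110 pc3: +8 =470
r71=1000111 pc4: +16 =486
r72=1001000 pc2: +4 =490
r73=1001001 pc3: +8 =498
r74=1001010 pc3: +8 =506
r75=1001011 pc4: +16 =522
r76=1001100 pc3: +8 =530
r77=1001101 pc4: +16 =546
r78=1001110 pc4: +16 =562
r79=1001111 pc5: +32 =594
r80=1010000 pc2: +4 =598
r81=1010001 pc3: +8 =606
r82=1010010 pc3: +8 =614
r83=1010011 pc4: +16 =630
r84=1010100 pc3: +8 =638
r85=1010101 pc4: +16 =654
r86=1010110 pc4: +16 =670
r87=1010111 pc5: +32 =702
r88=1011000 pc3: +8 =710
r89=1011001 pc4: +16 =726
r90=1011010 pc4: +16 =742
r91=1011011 pc5: +32 =774
r92=1011100 pc4: +16 =790
r93=1011101 pc5: +32 =822
r94=1011110 pc5: +32 =854
r95=1011111 pc6: +64 =918
r96=1100000 pc2: +4 =922
r97=1100001 pc3: +8 =930
r98=1100010 pc3: +8 =938
r99=1100011 pc4: +16 =954
r100=1100100 pc3: +8 =962
r101=1100101 pc4: +16 =978
r102=1100110 pc4: +16 =994
r103=1100111 pc5: +32 =1026
r104=1101000 pc3: +8 =1034

Answer: 1034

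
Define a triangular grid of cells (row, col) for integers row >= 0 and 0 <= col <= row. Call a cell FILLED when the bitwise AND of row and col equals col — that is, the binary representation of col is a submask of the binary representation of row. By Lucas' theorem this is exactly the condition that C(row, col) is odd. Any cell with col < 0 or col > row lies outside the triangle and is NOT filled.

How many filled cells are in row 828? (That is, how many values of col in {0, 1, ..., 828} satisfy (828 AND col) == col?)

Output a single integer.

828 in binary = 1100111100
popcount(828) = number of 1-bits in 1100111100 = 6
A col c satisfies (828 AND c) == c iff every set bit of c is also set in 828; each of the 6 set bits of 828 can independently be on or off in c.
count = 2^6 = 64

Answer: 64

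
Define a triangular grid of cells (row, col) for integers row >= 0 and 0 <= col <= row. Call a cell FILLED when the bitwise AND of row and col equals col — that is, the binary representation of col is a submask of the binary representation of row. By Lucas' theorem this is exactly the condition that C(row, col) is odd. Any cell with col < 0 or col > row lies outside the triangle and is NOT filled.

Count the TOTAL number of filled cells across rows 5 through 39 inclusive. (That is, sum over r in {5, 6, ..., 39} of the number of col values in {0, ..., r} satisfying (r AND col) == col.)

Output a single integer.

r5=101 pc2: +4 =4
r6=110 pc2: +4 =8
r7=111 pc3: +8 =16
r8=1000 pc1: +2 =18
r9=1001 pc2: +4 =22
r10=1010 pc2: +4 =26
r11=1011 pc3: +8 =34
r12=1100 pc2: +4 =38
r13=1101 pc3: +8 =46
r14=1110 pc3: +8 =54
r15=1111 pc4: +16 =70
r16=10000 pc1: +2 =72
r17=10001 pc2: +4 =76
r18=10010 pc2: +4 =80
r19=10011 pc3: +8 =88
r20=10100 pc2: +4 =92
r21=10101 pc3: +8 =100
r22=10110 pc3: +8 =108
r23=10111 pc4: +16 =124
r24=11000 pc2: +4 =128
r25=11001 pc3: +8 =136
r26=11010 pc3: +8 =144
r27=11011 pc4: +16 =160
r28=11100 pc3: +8 =168
r29=11101 pc4: +16 =184
r30=11110 pc4: +16 =200
r31=11111 pc5: +32 =232
r32=100000 pc1: +2 =234
r33=100001 pc2: +4 =238
r34=100010 pc2: +4 =242
r35=100011 pc3: +8 =250
r36=100100 pc2: +4 =254
r37=100101 pc3: +8 =262
r38=100110 pc3: +8 =270
r39=100111 pc4: +16 =286

Answer: 286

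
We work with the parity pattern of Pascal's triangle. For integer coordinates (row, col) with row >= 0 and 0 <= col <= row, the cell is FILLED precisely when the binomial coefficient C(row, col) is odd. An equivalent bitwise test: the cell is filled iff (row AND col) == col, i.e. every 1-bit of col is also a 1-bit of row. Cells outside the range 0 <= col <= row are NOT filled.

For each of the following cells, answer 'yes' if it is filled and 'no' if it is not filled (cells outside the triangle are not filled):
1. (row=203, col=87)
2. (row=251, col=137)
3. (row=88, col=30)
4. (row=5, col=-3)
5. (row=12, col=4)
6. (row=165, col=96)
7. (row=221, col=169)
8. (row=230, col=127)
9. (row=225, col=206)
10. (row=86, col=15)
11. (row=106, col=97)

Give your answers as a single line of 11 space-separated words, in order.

(203,87): row=0b11001011, col=0b1010111, row AND col = 0b1000011 = 67; 67 != 87 -> empty
(251,137): row=0b11111011, col=0b10001001, row AND col = 0b10001001 = 137; 137 == 137 -> filled
(88,30): row=0b1011000, col=0b11110, row AND col = 0b11000 = 24; 24 != 30 -> empty
(5,-3): col outside [0, 5] -> not filled
(12,4): row=0b1100, col=0b100, row AND col = 0b100 = 4; 4 == 4 -> filled
(165,96): row=0b10100101, col=0b1100000, row AND col = 0b100000 = 32; 32 != 96 -> empty
(221,169): row=0b11011101, col=0b10101001, row AND col = 0b10001001 = 137; 137 != 169 -> empty
(230,127): row=0b11100110, col=0b1111111, row AND col = 0b1100110 = 102; 102 != 127 -> empty
(225,206): row=0b11100001, col=0b11001110, row AND col = 0b11000000 = 192; 192 != 206 -> empty
(86,15): row=0b1010110, col=0b1111, row AND col = 0b110 = 6; 6 != 15 -> empty
(106,97): row=0b1101010, col=0b1100001, row AND col = 0b1100000 = 96; 96 != 97 -> empty

Answer: no yes no no yes no no no no no no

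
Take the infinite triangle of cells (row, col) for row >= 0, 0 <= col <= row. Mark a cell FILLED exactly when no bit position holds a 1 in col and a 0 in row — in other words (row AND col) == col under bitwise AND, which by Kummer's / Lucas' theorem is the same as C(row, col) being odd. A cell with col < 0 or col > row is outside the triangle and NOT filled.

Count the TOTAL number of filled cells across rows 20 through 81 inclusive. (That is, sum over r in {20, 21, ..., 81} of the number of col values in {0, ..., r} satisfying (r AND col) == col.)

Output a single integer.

Answer: 804

Derivation:
r20=10100 pc2: +4 =4
r21=10101 pc3: +8 =12
r22=10110 pc3: +8 =20
r23=10111 pc4: +16 =36
r24=11000 pc2: +4 =40
r25=11001 pc3: +8 =48
r26=11010 pc3: +8 =56
r27=11011 pc4: +16 =72
r28=11100 pc3: +8 =80
r29=11101 pc4: +16 =96
r30=11110 pc4: +16 =112
r31=11111 pc5: +32 =144
r32=100000 pc1: +2 =146
r33=100001 pc2: +4 =150
r34=100010 pc2: +4 =154
r35=100011 pc3: +8 =162
r36=100100 pc2: +4 =166
r37=100101 pc3: +8 =174
r38=100110 pc3: +8 =182
r39=100111 pc4: +16 =198
r40=101000 pc2: +4 =202
r41=101001 pc3: +8 =210
r42=101010 pc3: +8 =218
r43=101011 pc4: +16 =234
r44=101100 pc3: +8 =242
r45=101101 pc4: +16 =258
r46=101110 pc4: +16 =274
r47=101111 pc5: +32 =306
r48=110000 pc2: +4 =310
r49=110001 pc3: +8 =318
r50=110010 pc3: +8 =326
r51=110011 pc4: +16 =342
r52=110100 pc3: +8 =350
r53=110101 pc4: +16 =366
r54=110110 pc4: +16 =382
r55=110111 pc5: +32 =414
r56=111000 pc3: +8 =422
r57=111001 pc4: +16 =438
r58=111010 pc4: +16 =454
r59=111011 pc5: +32 =486
r60=111100 pc4: +16 =502
r61=111101 pc5: +32 =534
r62=111110 pc5: +32 =566
r63=111111 pc6: +64 =630
r64=1000000 pc1: +2 =632
r65=1000001 pc2: +4 =636
r66=1000010 pc2: +4 =640
r67=1000011 pc3: +8 =648
r68=1000100 pc2: +4 =652
r69=1000101 pc3: +8 =660
r70=1000110 pc3: +8 =668
r71=1000111 pc4: +16 =684
r72=1001000 pc2: +4 =688
r73=1001001 pc3: +8 =696
r74=1001010 pc3: +8 =704
r75=1001011 pc4: +16 =720
r76=1001100 pc3: +8 =728
r77=1001101 pc4: +16 =744
r78=1001110 pc4: +16 =760
r79=1001111 pc5: +32 =792
r80=1010000 pc2: +4 =796
r81=1010001 pc3: +8 =804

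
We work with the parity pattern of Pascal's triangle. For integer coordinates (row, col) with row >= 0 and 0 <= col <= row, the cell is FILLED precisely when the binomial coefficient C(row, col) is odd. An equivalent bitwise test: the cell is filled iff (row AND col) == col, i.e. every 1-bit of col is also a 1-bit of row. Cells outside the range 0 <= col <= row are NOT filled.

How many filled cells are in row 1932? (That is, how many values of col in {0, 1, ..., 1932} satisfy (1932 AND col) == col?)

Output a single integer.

Answer: 64

Derivation:
1932 in binary = 11110001100
popcount(1932) = number of 1-bits in 11110001100 = 6
A col c satisfies (1932 AND c) == c iff every set bit of c is also set in 1932; each of the 6 set bits of 1932 can independently be on or off in c.
count = 2^6 = 64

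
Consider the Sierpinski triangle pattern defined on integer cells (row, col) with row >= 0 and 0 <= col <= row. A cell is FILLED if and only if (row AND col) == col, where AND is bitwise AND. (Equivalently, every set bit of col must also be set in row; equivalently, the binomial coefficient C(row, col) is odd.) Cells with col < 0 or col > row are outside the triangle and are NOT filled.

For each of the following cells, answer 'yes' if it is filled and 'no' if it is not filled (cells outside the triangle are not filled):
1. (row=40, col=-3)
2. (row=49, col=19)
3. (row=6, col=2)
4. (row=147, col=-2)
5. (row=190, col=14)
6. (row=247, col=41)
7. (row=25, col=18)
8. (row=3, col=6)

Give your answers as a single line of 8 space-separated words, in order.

Answer: no no yes no yes no no no

Derivation:
(40,-3): col outside [0, 40] -> not filled
(49,19): row=0b110001, col=0b10011, row AND col = 0b10001 = 17; 17 != 19 -> empty
(6,2): row=0b110, col=0b10, row AND col = 0b10 = 2; 2 == 2 -> filled
(147,-2): col outside [0, 147] -> not filled
(190,14): row=0b10111110, col=0b1110, row AND col = 0b1110 = 14; 14 == 14 -> filled
(247,41): row=0b11110111, col=0b101001, row AND col = 0b100001 = 33; 33 != 41 -> empty
(25,18): row=0b11001, col=0b10010, row AND col = 0b10000 = 16; 16 != 18 -> empty
(3,6): col outside [0, 3] -> not filled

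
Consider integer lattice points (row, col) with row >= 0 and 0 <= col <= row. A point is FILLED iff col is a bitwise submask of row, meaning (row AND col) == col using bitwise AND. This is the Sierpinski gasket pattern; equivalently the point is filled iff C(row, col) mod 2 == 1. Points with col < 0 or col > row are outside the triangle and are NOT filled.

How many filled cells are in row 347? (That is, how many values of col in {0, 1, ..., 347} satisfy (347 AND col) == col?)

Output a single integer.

347 in binary = 101011011
popcount(347) = number of 1-bits in 101011011 = 6
A col c satisfies (347 AND c) == c iff every set bit of c is also set in 347; each of the 6 set bits of 347 can independently be on or off in c.
count = 2^6 = 64

Answer: 64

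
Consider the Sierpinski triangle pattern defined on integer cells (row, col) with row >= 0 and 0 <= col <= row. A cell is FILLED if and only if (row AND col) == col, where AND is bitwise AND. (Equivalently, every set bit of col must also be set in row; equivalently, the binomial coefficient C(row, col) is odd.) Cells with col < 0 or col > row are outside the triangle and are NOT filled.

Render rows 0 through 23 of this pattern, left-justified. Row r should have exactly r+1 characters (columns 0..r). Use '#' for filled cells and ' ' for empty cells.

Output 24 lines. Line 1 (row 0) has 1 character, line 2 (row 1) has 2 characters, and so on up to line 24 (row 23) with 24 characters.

r0=0: #
r1=1: ##
r2=10: # #
r3=11: ####
r4=100: #   #
r5=101: ##  ##
r6=110: # # # #
r7=111: ########
r8=1000: #       #
r9=1001: ##      ##
r10=1010: # #     # #
r11=1011: ####    ####
r12=1100: #   #   #   #
r13=1101: ##  ##  ##  ##
r14=1110: # # # # # # # #
r15=1111: ################
r16=10000: #               #
r17=10001: ##              ##
r18=10010: # #             # #
r19=10011: ####            ####
r20=10100: #   #           #   #
r21=10101: ##  ##          ##  ##
r22=10110: # # # #         # # # #
r23=10111: ########        ########

Answer: #
##
# #
####
#   #
##  ##
# # # #
########
#       #
##      ##
# #     # #
####    ####
#   #   #   #
##  ##  ##  ##
# # # # # # # #
################
#               #
##              ##
# #             # #
####            ####
#   #           #   #
##  ##          ##  ##
# # # #         # # # #
########        ########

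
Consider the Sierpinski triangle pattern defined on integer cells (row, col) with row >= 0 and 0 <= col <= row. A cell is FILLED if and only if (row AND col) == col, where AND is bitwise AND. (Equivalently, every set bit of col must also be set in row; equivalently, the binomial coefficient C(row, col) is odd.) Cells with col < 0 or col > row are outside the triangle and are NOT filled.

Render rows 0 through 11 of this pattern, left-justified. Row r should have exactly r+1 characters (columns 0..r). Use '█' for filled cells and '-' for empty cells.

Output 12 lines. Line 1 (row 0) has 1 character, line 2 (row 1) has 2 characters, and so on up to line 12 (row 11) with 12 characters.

Answer: █
██
█-█
████
█---█
██--██
█-█-█-█
████████
█-------█
██------██
█-█-----█-█
████----████

Derivation:
r0=0: █
r1=1: ██
r2=10: █-█
r3=11: ████
r4=100: █---█
r5=101: ██--██
r6=110: █-█-█-█
r7=111: ████████
r8=1000: █-------█
r9=1001: ██------██
r10=1010: █-█-----█-█
r11=1011: ████----████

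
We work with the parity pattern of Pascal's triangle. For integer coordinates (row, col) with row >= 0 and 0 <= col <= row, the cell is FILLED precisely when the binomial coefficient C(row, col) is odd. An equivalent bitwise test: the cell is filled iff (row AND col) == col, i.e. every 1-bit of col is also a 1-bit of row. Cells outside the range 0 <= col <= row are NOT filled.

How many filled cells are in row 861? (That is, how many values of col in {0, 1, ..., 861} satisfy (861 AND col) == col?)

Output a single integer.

Answer: 128

Derivation:
861 in binary = 1101011101
popcount(861) = number of 1-bits in 1101011101 = 7
A col c satisfies (861 AND c) == c iff every set bit of c is also set in 861; each of the 7 set bits of 861 can independently be on or off in c.
count = 2^7 = 128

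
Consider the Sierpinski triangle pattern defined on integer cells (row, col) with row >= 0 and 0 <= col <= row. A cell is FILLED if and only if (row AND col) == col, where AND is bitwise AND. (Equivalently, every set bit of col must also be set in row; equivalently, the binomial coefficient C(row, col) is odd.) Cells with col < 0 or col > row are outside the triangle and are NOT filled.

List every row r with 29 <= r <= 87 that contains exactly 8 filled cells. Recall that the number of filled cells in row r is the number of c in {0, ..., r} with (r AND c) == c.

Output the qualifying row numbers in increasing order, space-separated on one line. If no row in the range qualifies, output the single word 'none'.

Row r has 2^popcount(r) filled cells, so we need popcount(r) = log2(8) = 3.
Scan r = 29..87 and keep those with exactly 3 one-bits:
r=29=11101 popcount=4 -> skip
r=30=11110 popcount=4 -> skip
r=31=11111 popcount=5 -> skip
r=32=100000 popcount=1 -> skip
r=33=100001 popcount=2 -> skip
r=34=100010 popcount=2 -> skip
r=35=100011 popcount=3 -> KEEP
r=36=100100 popcount=2 -> skip
r=37=100101 popcount=3 -> KEEP
r=38=100110 popcount=3 -> KEEP
r=39=100111 popcount=4 -> skip
r=40=101000 popcount=2 -> skip
r=41=101001 popcount=3 -> KEEP
r=42=101010 popcount=3 -> KEEP
r=43=101011 popcount=4 -> skip
r=44=101100 popcount=3 -> KEEP
r=45=101101 popcount=4 -> skip
r=46=101110 popcount=4 -> skip
r=47=101111 popcount=5 -> skip
r=48=110000 popcount=2 -> skip
r=49=110001 popcount=3 -> KEEP
r=50=110010 popcount=3 -> KEEP
r=51=110011 popcount=4 -> skip
r=52=110100 popcount=3 -> KEEP
r=53=110101 popcount=4 -> skip
r=54=110110 popcount=4 -> skip
r=55=110111 popcount=5 -> skip
r=56=111000 popcount=3 -> KEEP
r=57=111001 popcount=4 -> skip
r=58=111010 popcount=4 -> skip
r=59=111011 popcount=5 -> skip
r=60=111100 popcount=4 -> skip
r=61=111101 popcount=5 -> skip
r=62=111110 popcount=5 -> skip
r=63=111111 popcount=6 -> skip
r=64=1000000 popcount=1 -> skip
r=65=1000001 popcount=2 -> skip
r=66=1000010 popcount=2 -> skip
r=67=1000011 popcount=3 -> KEEP
r=68=1000100 popcount=2 -> skip
r=69=1000101 popcount=3 -> KEEP
r=70=1000110 popcount=3 -> KEEP
r=71=1000111 popcount=4 -> skip
r=72=1001000 popcount=2 -> skip
r=73=1001001 popcount=3 -> KEEP
r=74=1001010 popcount=3 -> KEEP
r=75=1001011 popcount=4 -> skip
r=76=1001100 popcount=3 -> KEEP
r=77=1001101 popcount=4 -> skip
r=78=1001110 popcount=4 -> skip
r=79=1001111 popcount=5 -> skip
r=80=1010000 popcount=2 -> skip
r=81=1010001 popcount=3 -> KEEP
r=82=1010010 popcount=3 -> KEEP
r=83=1010011 popcount=4 -> skip
r=84=1010100 popcount=3 -> KEEP
r=85=1010101 popcount=4 -> skip
r=86=1010110 popcount=4 -> skip
r=87=1010111 popcount=5 -> skip
Kept rows: 35 37 38 41 42 44 49 50 52 56 67 69 70 73 74 76 81 82 84

Answer: 35 37 38 41 42 44 49 50 52 56 67 69 70 73 74 76 81 82 84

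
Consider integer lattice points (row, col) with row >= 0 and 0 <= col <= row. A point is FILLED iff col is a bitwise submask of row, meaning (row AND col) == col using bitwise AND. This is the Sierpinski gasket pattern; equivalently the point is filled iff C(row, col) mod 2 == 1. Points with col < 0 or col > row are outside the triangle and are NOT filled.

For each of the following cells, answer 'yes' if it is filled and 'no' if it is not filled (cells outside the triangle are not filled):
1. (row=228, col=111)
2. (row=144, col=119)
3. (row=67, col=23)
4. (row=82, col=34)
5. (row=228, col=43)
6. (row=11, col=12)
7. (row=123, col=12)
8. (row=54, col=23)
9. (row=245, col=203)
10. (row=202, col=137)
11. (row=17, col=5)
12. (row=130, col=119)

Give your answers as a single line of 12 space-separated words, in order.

Answer: no no no no no no no no no no no no

Derivation:
(228,111): row=0b11100100, col=0b1101111, row AND col = 0b1100100 = 100; 100 != 111 -> empty
(144,119): row=0b10010000, col=0b1110111, row AND col = 0b10000 = 16; 16 != 119 -> empty
(67,23): row=0b1000011, col=0b10111, row AND col = 0b11 = 3; 3 != 23 -> empty
(82,34): row=0b1010010, col=0b100010, row AND col = 0b10 = 2; 2 != 34 -> empty
(228,43): row=0b11100100, col=0b101011, row AND col = 0b100000 = 32; 32 != 43 -> empty
(11,12): col outside [0, 11] -> not filled
(123,12): row=0b1111011, col=0b1100, row AND col = 0b1000 = 8; 8 != 12 -> empty
(54,23): row=0b110110, col=0b10111, row AND col = 0b10110 = 22; 22 != 23 -> empty
(245,203): row=0b11110101, col=0b11001011, row AND col = 0b11000001 = 193; 193 != 203 -> empty
(202,137): row=0b11001010, col=0b10001001, row AND col = 0b10001000 = 136; 136 != 137 -> empty
(17,5): row=0b10001, col=0b101, row AND col = 0b1 = 1; 1 != 5 -> empty
(130,119): row=0b10000010, col=0b1110111, row AND col = 0b10 = 2; 2 != 119 -> empty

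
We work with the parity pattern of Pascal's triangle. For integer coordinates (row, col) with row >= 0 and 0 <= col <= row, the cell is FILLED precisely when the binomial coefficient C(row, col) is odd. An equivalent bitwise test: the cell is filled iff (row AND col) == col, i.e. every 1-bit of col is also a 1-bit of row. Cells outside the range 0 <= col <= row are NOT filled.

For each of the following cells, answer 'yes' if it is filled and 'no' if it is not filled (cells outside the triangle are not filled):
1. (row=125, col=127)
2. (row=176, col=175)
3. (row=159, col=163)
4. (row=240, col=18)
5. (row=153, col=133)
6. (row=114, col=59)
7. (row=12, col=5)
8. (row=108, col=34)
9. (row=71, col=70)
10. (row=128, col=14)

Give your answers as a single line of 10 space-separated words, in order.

Answer: no no no no no no no no yes no

Derivation:
(125,127): col outside [0, 125] -> not filled
(176,175): row=0b10110000, col=0b10101111, row AND col = 0b10100000 = 160; 160 != 175 -> empty
(159,163): col outside [0, 159] -> not filled
(240,18): row=0b11110000, col=0b10010, row AND col = 0b10000 = 16; 16 != 18 -> empty
(153,133): row=0b10011001, col=0b10000101, row AND col = 0b10000001 = 129; 129 != 133 -> empty
(114,59): row=0b1110010, col=0b111011, row AND col = 0b110010 = 50; 50 != 59 -> empty
(12,5): row=0b1100, col=0b101, row AND col = 0b100 = 4; 4 != 5 -> empty
(108,34): row=0b1101100, col=0b100010, row AND col = 0b100000 = 32; 32 != 34 -> empty
(71,70): row=0b1000111, col=0b1000110, row AND col = 0b1000110 = 70; 70 == 70 -> filled
(128,14): row=0b10000000, col=0b1110, row AND col = 0b0 = 0; 0 != 14 -> empty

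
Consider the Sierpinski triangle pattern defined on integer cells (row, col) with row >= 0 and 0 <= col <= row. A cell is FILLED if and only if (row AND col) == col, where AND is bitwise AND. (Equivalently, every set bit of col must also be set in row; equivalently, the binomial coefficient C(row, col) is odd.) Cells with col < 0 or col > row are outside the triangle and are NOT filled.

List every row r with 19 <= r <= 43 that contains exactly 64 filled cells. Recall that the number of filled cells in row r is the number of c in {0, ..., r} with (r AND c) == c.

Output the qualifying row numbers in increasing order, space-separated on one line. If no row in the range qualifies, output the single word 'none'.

Row r has 2^popcount(r) filled cells, so we need popcount(r) = log2(64) = 6.
Scan r = 19..43 and keep those with exactly 6 one-bits:
r=19=10011 popcount=3 -> skip
r=20=10100 popcount=2 -> skip
r=21=10101 popcount=3 -> skip
r=22=10110 popcount=3 -> skip
r=23=10111 popcount=4 -> skip
r=24=11000 popcount=2 -> skip
r=25=11001 popcount=3 -> skip
r=26=11010 popcount=3 -> skip
r=27=11011 popcount=4 -> skip
r=28=11100 popcount=3 -> skip
r=29=11101 popcount=4 -> skip
r=30=11110 popcount=4 -> skip
r=31=11111 popcount=5 -> skip
r=32=100000 popcount=1 -> skip
r=33=100001 popcount=2 -> skip
r=34=100010 popcount=2 -> skip
r=35=100011 popcount=3 -> skip
r=36=100100 popcount=2 -> skip
r=37=100101 popcount=3 -> skip
r=38=100110 popcount=3 -> skip
r=39=100111 popcount=4 -> skip
r=40=101000 popcount=2 -> skip
r=41=101001 popcount=3 -> skip
r=42=101010 popcount=3 -> skip
r=43=101011 popcount=4 -> skip
Kept rows: none

Answer: none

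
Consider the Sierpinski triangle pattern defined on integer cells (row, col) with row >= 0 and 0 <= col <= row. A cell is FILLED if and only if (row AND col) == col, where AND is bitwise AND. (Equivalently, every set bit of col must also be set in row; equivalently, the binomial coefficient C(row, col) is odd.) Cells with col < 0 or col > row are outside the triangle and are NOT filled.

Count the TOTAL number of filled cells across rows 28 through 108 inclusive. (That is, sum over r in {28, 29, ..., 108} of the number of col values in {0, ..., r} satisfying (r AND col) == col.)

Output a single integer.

Answer: 1240

Derivation:
r28=11100 pc3: +8 =8
r29=11101 pc4: +16 =24
r30=11110 pc4: +16 =40
r31=11111 pc5: +32 =72
r32=100000 pc1: +2 =74
r33=100001 pc2: +4 =78
r34=100010 pc2: +4 =82
r35=100011 pc3: +8 =90
r36=100100 pc2: +4 =94
r37=100101 pc3: +8 =102
r38=100110 pc3: +8 =110
r39=100111 pc4: +16 =126
r40=101000 pc2: +4 =130
r41=101001 pc3: +8 =138
r42=101010 pc3: +8 =146
r43=101011 pc4: +16 =162
r44=101100 pc3: +8 =170
r45=101101 pc4: +16 =186
r46=101110 pc4: +16 =202
r47=101111 pc5: +32 =234
r48=110000 pc2: +4 =238
r49=110001 pc3: +8 =246
r50=110010 pc3: +8 =254
r51=110011 pc4: +16 =270
r52=110100 pc3: +8 =278
r53=110101 pc4: +16 =294
r54=110110 pc4: +16 =310
r55=110111 pc5: +32 =342
r56=111000 pc3: +8 =350
r57=111001 pc4: +16 =366
r58=111010 pc4: +16 =382
r59=111011 pc5: +32 =414
r60=111100 pc4: +16 =430
r61=111101 pc5: +32 =462
r62=111110 pc5: +32 =494
r63=111111 pc6: +64 =558
r64=1000000 pc1: +2 =560
r65=1000001 pc2: +4 =564
r66=1000010 pc2: +4 =568
r67=1000011 pc3: +8 =576
r68=1000100 pc2: +4 =580
r69=1000101 pc3: +8 =588
r70=1000110 pc3: +8 =596
r71=1000111 pc4: +16 =612
r72=1001000 pc2: +4 =616
r73=1001001 pc3: +8 =624
r74=1001010 pc3: +8 =632
r75=1001011 pc4: +16 =648
r76=1001100 pc3: +8 =656
r77=1001101 pc4: +16 =672
r78=1001110 pc4: +16 =688
r79=1001111 pc5: +32 =720
r80=1010000 pc2: +4 =724
r81=1010001 pc3: +8 =732
r82=1010010 pc3: +8 =740
r83=1010011 pc4: +16 =756
r84=1010100 pc3: +8 =764
r85=1010101 pc4: +16 =780
r86=1010110 pc4: +16 =796
r87=1010111 pc5: +32 =828
r88=1011000 pc3: +8 =836
r89=1011001 pc4: +16 =852
r90=1011010 pc4: +16 =868
r91=1011011 pc5: +32 =900
r92=1011100 pc4: +16 =916
r93=1011101 pc5: +32 =948
r94=1011110 pc5: +32 =980
r95=1011111 pc6: +64 =1044
r96=1100000 pc2: +4 =1048
r97=1100001 pc3: +8 =1056
r98=1100010 pc3: +8 =1064
r99=1100011 pc4: +16 =1080
r100=1100100 pc3: +8 =1088
r101=1100101 pc4: +16 =1104
r102=1100110 pc4: +16 =1120
r103=1100111 pc5: +32 =1152
r104=1101000 pc3: +8 =1160
r105=1101001 pc4: +16 =1176
r106=1101010 pc4: +16 =1192
r107=1101011 pc5: +32 =1224
r108=1101100 pc4: +16 =1240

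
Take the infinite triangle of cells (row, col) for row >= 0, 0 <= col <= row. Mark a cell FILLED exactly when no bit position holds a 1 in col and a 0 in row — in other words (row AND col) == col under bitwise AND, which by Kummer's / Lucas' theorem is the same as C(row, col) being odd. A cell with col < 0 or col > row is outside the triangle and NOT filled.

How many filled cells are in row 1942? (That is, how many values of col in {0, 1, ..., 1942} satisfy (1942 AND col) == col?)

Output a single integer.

Answer: 128

Derivation:
1942 in binary = 11110010110
popcount(1942) = number of 1-bits in 11110010110 = 7
A col c satisfies (1942 AND c) == c iff every set bit of c is also set in 1942; each of the 7 set bits of 1942 can independently be on or off in c.
count = 2^7 = 128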